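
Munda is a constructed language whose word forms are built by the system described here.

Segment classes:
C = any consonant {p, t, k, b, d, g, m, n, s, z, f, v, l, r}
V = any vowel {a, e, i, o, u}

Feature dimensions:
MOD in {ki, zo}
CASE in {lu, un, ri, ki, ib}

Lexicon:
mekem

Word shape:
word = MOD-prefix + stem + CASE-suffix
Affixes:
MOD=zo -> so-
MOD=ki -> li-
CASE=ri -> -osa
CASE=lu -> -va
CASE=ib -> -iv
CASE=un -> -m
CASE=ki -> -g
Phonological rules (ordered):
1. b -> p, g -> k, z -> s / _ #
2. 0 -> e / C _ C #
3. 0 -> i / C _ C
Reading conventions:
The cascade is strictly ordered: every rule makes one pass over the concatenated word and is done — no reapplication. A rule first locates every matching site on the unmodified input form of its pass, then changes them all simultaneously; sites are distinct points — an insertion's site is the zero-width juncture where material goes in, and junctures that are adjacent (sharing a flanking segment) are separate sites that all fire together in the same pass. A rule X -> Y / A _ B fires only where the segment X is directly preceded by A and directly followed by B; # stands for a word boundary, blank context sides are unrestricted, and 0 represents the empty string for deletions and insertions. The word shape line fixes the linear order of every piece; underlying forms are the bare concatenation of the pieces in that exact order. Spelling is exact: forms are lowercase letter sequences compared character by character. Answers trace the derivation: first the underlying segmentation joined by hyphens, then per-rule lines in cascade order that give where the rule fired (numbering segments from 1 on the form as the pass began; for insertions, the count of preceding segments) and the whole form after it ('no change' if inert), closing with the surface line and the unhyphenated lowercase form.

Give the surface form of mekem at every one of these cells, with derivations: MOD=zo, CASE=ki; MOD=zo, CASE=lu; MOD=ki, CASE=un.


cell MOD=zo, CASE=ki:
underlying: so-mekem-g
1. b -> p, g -> k, z -> s / _ #: fires at position(s) 8: somekemk
2. 0 -> e / C _ C #: inserts after position(s) 7: somekemek
3. 0 -> i / C _ C: no change
surface: somekemek

cell MOD=zo, CASE=lu:
underlying: so-mekem-va
1. b -> p, g -> k, z -> s / _ #: no change
2. 0 -> e / C _ C #: no change
3. 0 -> i / C _ C: inserts after position(s) 7: somekemiva
surface: somekemiva

cell MOD=ki, CASE=un:
underlying: li-mekem-m
1. b -> p, g -> k, z -> s / _ #: no change
2. 0 -> e / C _ C #: inserts after position(s) 7: limekemem
3. 0 -> i / C _ C: no change
surface: limekemem


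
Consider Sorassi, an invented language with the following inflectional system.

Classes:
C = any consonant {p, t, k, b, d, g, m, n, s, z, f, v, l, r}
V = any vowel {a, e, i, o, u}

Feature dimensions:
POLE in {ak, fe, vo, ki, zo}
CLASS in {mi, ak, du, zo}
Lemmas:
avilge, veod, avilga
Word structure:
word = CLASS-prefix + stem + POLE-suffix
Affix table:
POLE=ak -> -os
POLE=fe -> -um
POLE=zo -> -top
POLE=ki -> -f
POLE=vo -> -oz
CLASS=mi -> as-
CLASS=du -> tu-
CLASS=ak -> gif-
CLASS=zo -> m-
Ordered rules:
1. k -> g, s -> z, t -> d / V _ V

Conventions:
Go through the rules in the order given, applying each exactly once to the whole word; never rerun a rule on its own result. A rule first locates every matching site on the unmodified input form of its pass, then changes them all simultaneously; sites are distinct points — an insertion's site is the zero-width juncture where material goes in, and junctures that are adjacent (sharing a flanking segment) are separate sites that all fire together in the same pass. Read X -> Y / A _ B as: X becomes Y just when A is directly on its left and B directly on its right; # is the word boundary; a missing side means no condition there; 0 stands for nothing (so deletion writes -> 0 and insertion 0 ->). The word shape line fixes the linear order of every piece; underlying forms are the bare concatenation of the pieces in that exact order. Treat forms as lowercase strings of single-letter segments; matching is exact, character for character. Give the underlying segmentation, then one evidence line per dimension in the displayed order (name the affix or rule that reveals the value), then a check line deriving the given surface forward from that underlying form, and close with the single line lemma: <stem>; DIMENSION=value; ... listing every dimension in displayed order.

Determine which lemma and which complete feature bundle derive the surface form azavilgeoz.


underlying: as-avilge-oz
POLE=vo - signalled by the affix -oz
CLASS=mi - signalled by the affix as-
check: asavilgeoz -> azavilgeoz
lemma: avilge; POLE=vo; CLASS=mi


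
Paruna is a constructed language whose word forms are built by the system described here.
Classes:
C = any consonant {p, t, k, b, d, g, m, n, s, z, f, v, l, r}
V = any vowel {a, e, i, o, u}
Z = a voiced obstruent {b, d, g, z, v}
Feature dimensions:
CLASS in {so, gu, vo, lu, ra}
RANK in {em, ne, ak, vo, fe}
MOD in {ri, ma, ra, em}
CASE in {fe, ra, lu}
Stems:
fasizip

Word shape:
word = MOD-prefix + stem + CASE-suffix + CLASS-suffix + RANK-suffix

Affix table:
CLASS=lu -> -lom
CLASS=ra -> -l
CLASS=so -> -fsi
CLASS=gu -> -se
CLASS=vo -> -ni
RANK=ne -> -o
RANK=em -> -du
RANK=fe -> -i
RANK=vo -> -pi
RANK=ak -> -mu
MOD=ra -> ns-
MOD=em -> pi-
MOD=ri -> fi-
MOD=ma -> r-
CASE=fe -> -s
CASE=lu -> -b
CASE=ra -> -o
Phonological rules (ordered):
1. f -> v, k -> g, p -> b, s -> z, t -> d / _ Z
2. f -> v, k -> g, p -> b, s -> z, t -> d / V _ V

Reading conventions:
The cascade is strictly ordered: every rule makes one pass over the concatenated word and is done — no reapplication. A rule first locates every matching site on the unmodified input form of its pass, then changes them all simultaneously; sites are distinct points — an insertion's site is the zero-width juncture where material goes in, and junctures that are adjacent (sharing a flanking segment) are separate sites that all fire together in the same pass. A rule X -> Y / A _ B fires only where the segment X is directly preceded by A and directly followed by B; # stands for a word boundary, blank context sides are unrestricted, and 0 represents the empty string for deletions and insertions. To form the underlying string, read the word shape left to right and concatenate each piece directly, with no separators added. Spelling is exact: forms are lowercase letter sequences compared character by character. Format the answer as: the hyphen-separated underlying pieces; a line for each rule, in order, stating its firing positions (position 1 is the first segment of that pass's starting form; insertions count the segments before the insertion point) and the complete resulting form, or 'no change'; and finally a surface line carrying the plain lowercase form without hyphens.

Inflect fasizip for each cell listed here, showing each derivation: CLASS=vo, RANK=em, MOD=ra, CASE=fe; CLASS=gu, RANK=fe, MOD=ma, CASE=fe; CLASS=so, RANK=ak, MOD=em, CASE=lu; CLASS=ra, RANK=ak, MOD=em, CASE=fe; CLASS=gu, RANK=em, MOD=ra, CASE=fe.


cell CLASS=vo, RANK=em, MOD=ra, CASE=fe:
underlying: ns-fasizip-s-ni-du
1. f -> v, k -> g, p -> b, s -> z, t -> d / _ Z: no change
2. f -> v, k -> g, p -> b, s -> z, t -> d / V _ V: fires at position(s) 5: nsfazizipsnidu
surface: nsfazizipsnidu

cell CLASS=gu, RANK=fe, MOD=ma, CASE=fe:
underlying: r-fasizip-s-se-i
1. f -> v, k -> g, p -> b, s -> z, t -> d / _ Z: no change
2. f -> v, k -> g, p -> b, s -> z, t -> d / V _ V: fires at position(s) 4: rfazizipssei
surface: rfazizipssei

cell CLASS=so, RANK=ak, MOD=em, CASE=lu:
underlying: pi-fasizip-b-fsi-mu
1. f -> v, k -> g, p -> b, s -> z, t -> d / _ Z: fires at position(s) 9: pifasizibbfsimu
2. f -> v, k -> g, p -> b, s -> z, t -> d / V _ V: fires at position(s) 3, 5: pivazizibbfsimu
surface: pivazizibbfsimu

cell CLASS=ra, RANK=ak, MOD=em, CASE=fe:
underlying: pi-fasizip-s-l-mu
1. f -> v, k -> g, p -> b, s -> z, t -> d / _ Z: no change
2. f -> v, k -> g, p -> b, s -> z, t -> d / V _ V: fires at position(s) 3, 5: pivazizipslmu
surface: pivazizipslmu

cell CLASS=gu, RANK=em, MOD=ra, CASE=fe:
underlying: ns-fasizip-s-se-du
1. f -> v, k -> g, p -> b, s -> z, t -> d / _ Z: no change
2. f -> v, k -> g, p -> b, s -> z, t -> d / V _ V: fires at position(s) 5: nsfazizipssedu
surface: nsfazizipssedu


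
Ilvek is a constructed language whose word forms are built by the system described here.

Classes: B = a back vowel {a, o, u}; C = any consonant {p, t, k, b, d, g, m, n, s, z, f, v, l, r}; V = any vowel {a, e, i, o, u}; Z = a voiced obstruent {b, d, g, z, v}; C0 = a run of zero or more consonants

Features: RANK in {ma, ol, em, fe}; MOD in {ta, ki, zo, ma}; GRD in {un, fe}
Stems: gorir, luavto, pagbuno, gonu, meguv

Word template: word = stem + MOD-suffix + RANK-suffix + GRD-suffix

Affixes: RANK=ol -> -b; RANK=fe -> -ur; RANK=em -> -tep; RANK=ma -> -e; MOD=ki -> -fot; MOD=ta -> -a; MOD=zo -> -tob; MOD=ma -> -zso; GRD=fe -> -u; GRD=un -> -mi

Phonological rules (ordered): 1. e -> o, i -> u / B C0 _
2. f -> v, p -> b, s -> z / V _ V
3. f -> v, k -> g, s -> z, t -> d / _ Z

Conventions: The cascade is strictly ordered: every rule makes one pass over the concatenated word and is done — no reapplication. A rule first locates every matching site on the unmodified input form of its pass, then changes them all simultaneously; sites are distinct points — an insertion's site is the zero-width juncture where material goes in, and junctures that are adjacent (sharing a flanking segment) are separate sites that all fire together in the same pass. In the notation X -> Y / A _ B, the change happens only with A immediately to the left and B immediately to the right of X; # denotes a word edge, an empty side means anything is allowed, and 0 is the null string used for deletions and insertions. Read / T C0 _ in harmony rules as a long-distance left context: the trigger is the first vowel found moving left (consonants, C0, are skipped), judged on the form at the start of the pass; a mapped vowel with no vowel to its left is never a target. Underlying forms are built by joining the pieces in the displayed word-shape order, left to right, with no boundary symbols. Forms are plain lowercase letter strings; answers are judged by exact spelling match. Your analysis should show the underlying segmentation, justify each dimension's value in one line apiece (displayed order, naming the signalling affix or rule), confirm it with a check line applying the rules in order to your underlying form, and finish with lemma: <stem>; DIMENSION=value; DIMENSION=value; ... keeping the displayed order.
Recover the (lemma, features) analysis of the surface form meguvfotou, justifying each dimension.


underlying: meguv-fot-e-u
RANK=ma - signalled by the affix -e
MOD=ki - signalled by the affix -fot
GRD=fe - signalled by the affix -u
check: meguvfoteu -> meguvfotou -> meguvfotou -> meguvfotou
lemma: meguv; RANK=ma; MOD=ki; GRD=fe


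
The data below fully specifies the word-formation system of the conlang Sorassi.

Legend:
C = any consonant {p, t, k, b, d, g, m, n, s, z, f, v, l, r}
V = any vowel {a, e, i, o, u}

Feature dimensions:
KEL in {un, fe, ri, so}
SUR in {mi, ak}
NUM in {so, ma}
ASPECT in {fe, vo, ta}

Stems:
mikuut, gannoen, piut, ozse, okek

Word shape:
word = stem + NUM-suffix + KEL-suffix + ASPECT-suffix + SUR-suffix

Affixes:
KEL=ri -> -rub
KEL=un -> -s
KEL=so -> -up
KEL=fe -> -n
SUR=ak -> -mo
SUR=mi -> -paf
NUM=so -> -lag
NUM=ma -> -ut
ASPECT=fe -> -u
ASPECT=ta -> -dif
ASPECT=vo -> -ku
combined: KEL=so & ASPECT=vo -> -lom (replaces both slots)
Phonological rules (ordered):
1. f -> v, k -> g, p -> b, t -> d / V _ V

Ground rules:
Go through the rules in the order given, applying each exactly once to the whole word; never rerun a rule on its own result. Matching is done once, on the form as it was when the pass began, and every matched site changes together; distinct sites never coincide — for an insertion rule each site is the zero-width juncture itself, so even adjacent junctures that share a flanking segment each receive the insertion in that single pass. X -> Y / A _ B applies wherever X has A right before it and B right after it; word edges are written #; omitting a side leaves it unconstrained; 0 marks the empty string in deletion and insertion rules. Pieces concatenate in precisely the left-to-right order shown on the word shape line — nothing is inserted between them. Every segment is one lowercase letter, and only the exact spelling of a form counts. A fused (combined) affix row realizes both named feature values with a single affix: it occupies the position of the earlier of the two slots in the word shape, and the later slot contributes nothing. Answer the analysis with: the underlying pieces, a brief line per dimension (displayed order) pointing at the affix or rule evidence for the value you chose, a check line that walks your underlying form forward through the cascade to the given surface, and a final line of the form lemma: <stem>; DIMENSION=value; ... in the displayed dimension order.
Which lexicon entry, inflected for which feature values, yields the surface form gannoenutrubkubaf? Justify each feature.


underlying: gannoen-ut-rub-ku-paf
KEL=ri - signalled by the affix -rub
SUR=mi - signalled by the affix -paf
NUM=ma - signalled by the affix -ut
ASPECT=vo - signalled by the affix -ku
check: gannoenutrubkupaf -> gannoenutrubkubaf
lemma: gannoen; KEL=ri; SUR=mi; NUM=ma; ASPECT=vo


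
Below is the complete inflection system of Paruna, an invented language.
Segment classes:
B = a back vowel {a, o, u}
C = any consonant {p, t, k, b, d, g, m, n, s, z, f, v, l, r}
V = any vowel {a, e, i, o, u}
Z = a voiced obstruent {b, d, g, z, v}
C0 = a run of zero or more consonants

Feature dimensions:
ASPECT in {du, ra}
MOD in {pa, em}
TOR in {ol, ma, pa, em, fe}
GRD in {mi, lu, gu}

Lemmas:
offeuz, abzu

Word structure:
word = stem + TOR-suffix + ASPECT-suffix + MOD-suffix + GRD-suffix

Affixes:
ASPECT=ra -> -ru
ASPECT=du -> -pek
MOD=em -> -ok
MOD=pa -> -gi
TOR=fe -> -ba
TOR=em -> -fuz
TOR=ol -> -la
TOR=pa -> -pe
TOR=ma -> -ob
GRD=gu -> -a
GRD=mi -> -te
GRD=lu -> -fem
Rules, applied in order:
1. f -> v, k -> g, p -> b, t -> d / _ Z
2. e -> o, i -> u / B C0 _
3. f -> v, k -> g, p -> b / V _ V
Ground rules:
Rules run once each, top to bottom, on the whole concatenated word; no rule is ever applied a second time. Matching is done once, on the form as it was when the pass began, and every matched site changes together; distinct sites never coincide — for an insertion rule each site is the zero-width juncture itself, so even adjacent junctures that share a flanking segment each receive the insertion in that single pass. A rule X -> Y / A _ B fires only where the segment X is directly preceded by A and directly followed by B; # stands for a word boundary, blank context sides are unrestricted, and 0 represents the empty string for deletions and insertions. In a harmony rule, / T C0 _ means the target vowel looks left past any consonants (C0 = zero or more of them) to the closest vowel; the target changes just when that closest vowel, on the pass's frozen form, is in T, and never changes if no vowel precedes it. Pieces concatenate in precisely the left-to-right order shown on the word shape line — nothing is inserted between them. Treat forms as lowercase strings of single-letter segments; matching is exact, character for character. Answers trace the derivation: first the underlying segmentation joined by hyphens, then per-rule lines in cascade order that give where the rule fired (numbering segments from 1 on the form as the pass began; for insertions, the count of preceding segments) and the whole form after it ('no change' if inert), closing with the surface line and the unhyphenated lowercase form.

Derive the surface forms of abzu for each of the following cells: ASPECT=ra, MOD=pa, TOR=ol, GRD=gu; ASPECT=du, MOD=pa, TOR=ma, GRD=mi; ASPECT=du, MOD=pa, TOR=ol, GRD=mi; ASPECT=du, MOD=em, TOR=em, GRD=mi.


cell ASPECT=ra, MOD=pa, TOR=ol, GRD=gu:
underlying: abzu-la-ru-gi-a
1. f -> v, k -> g, p -> b, t -> d / _ Z: no change
2. e -> o, i -> u / B C0 _: fires at position(s) 10: abzularugua
3. f -> v, k -> g, p -> b / V _ V: no change
surface: abzularugua

cell ASPECT=du, MOD=pa, TOR=ma, GRD=mi:
underlying: abzu-ob-pek-gi-te
1. f -> v, k -> g, p -> b, t -> d / _ Z: fires at position(s) 9: abzuobpeggite
2. e -> o, i -> u / B C0 _: fires at position(s) 8: abzuobpoggite
3. f -> v, k -> g, p -> b / V _ V: no change
surface: abzuobpoggite

cell ASPECT=du, MOD=pa, TOR=ol, GRD=mi:
underlying: abzu-la-pek-gi-te
1. f -> v, k -> g, p -> b, t -> d / _ Z: fires at position(s) 9: abzulapeggite
2. e -> o, i -> u / B C0 _: fires at position(s) 8: abzulapoggite
3. f -> v, k -> g, p -> b / V _ V: fires at position(s) 7: abzulaboggite
surface: abzulaboggite

cell ASPECT=du, MOD=em, TOR=em, GRD=mi:
underlying: abzu-fuz-pek-ok-te
1. f -> v, k -> g, p -> b, t -> d / _ Z: no change
2. e -> o, i -> u / B C0 _: fires at position(s) 9, 14: abzufuzpokokto
3. f -> v, k -> g, p -> b / V _ V: fires at position(s) 5, 10: abzuvuzpogokto
surface: abzuvuzpogokto


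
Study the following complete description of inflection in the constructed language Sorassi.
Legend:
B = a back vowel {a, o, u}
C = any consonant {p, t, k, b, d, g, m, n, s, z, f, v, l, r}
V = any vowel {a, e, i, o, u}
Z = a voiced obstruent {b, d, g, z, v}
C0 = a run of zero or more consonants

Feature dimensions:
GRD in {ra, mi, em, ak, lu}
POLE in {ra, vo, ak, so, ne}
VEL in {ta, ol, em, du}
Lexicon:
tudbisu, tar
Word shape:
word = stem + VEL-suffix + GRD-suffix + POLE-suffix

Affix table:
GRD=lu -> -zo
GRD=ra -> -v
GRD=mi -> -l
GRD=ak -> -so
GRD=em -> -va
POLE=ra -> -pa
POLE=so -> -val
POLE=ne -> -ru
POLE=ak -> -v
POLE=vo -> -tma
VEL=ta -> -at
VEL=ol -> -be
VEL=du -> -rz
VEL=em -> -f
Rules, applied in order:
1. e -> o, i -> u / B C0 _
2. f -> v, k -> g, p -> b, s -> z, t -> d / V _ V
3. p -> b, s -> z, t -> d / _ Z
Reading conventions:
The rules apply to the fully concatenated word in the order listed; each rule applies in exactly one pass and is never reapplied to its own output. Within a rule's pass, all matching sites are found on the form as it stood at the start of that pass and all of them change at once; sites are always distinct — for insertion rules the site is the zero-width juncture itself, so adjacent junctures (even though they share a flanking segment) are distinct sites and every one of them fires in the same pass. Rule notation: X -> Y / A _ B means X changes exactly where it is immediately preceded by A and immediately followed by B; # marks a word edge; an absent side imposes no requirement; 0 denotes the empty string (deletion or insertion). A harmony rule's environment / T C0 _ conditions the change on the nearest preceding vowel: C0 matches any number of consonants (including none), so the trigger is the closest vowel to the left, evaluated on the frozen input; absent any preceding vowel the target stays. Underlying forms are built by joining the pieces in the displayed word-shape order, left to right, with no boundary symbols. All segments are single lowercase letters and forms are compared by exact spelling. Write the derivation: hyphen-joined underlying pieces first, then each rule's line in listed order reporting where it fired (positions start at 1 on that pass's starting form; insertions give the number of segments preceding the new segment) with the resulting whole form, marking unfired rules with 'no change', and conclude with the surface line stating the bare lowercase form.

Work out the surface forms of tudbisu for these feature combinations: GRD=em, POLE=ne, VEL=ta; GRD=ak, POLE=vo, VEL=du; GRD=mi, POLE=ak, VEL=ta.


cell GRD=em, POLE=ne, VEL=ta:
underlying: tudbisu-at-va-ru
1. e -> o, i -> u / B C0 _: fires at position(s) 5: tudbusuatvaru
2. f -> v, k -> g, p -> b, s -> z, t -> d / V _ V: fires at position(s) 6: tudbuzuatvaru
3. p -> b, s -> z, t -> d / _ Z: fires at position(s) 9: tudbuzuadvaru
surface: tudbuzuadvaru

cell GRD=ak, POLE=vo, VEL=du:
underlying: tudbisu-rz-so-tma
1. e -> o, i -> u / B C0 _: fires at position(s) 5: tudbusurzsotma
2. f -> v, k -> g, p -> b, s -> z, t -> d / V _ V: fires at position(s) 6: tudbuzurzsotma
3. p -> b, s -> z, t -> d / _ Z: no change
surface: tudbuzurzsotma

cell GRD=mi, POLE=ak, VEL=ta:
underlying: tudbisu-at-l-v
1. e -> o, i -> u / B C0 _: fires at position(s) 5: tudbusuatlv
2. f -> v, k -> g, p -> b, s -> z, t -> d / V _ V: fires at position(s) 6: tudbuzuatlv
3. p -> b, s -> z, t -> d / _ Z: no change
surface: tudbuzuatlv


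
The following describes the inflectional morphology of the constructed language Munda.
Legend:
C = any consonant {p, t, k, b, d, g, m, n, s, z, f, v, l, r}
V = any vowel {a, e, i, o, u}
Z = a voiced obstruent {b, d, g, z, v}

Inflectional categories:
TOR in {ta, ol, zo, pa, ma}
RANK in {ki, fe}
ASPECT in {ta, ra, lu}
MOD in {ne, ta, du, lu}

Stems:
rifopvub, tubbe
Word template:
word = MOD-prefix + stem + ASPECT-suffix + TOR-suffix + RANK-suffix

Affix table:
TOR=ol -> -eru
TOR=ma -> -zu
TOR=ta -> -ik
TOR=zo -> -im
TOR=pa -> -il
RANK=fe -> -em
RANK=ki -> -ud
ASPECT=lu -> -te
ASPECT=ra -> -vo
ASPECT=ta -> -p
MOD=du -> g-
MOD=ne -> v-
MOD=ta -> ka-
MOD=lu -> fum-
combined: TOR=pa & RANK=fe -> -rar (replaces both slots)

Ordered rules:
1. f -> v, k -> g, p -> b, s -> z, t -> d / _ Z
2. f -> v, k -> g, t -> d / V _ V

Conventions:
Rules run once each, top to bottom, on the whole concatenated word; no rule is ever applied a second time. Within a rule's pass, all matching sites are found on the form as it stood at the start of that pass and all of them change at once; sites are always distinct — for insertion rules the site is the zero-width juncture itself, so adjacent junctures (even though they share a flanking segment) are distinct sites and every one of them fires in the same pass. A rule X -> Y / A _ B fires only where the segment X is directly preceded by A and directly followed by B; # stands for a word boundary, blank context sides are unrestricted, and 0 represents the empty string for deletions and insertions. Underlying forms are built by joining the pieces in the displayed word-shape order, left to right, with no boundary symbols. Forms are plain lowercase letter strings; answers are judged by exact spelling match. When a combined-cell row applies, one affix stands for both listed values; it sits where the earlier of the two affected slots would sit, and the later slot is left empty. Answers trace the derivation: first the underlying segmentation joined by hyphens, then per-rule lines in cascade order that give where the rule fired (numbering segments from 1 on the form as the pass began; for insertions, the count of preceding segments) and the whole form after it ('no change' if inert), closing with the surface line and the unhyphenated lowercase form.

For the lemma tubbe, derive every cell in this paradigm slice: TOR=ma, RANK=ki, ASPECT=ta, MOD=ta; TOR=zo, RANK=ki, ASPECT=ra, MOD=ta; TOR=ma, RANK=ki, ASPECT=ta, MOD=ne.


cell TOR=ma, RANK=ki, ASPECT=ta, MOD=ta:
underlying: ka-tubbe-p-zu-ud
1. f -> v, k -> g, p -> b, s -> z, t -> d / _ Z: fires at position(s) 8: katubbebzuud
2. f -> v, k -> g, t -> d / V _ V: fires at position(s) 3: kadubbebzuud
surface: kadubbebzuud

cell TOR=zo, RANK=ki, ASPECT=ra, MOD=ta:
underlying: ka-tubbe-vo-im-ud
1. f -> v, k -> g, p -> b, s -> z, t -> d / _ Z: no change
2. f -> v, k -> g, t -> d / V _ V: fires at position(s) 3: kadubbevoimud
surface: kadubbevoimud

cell TOR=ma, RANK=ki, ASPECT=ta, MOD=ne:
underlying: v-tubbe-p-zu-ud
1. f -> v, k -> g, p -> b, s -> z, t -> d / _ Z: fires at position(s) 7: vtubbebzuud
2. f -> v, k -> g, t -> d / V _ V: no change
surface: vtubbebzuud


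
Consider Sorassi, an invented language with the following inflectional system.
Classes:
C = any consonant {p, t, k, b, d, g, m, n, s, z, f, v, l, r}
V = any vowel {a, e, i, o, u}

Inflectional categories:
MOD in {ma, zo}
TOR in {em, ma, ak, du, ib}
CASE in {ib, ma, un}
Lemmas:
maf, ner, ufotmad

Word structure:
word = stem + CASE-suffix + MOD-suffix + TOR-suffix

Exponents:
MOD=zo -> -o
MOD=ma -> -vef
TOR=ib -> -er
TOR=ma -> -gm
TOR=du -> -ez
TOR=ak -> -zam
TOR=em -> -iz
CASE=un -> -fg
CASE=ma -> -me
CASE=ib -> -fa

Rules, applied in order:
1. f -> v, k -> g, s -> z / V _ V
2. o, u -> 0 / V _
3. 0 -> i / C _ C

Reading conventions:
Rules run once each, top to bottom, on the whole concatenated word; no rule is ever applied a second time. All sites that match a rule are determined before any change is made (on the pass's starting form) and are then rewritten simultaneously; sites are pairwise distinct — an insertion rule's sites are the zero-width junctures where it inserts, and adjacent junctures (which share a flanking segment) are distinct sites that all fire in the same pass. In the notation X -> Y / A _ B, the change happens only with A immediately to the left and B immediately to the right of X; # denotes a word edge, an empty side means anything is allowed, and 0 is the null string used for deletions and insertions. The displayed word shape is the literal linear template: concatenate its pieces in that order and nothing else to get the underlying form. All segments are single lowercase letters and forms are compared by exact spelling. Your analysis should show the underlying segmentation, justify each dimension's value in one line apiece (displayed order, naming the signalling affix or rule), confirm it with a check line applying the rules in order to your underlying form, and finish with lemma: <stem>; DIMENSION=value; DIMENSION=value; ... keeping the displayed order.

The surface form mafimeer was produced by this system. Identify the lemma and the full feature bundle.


underlying: maf-me-o-er
MOD=zo - signalled by the affix -o
TOR=ib - signalled by the affix -er
CASE=ma - signalled by the affix -me
check: mafmeoer -> mafmeoer -> mafmeer -> mafimeer
lemma: maf; MOD=zo; TOR=ib; CASE=ma


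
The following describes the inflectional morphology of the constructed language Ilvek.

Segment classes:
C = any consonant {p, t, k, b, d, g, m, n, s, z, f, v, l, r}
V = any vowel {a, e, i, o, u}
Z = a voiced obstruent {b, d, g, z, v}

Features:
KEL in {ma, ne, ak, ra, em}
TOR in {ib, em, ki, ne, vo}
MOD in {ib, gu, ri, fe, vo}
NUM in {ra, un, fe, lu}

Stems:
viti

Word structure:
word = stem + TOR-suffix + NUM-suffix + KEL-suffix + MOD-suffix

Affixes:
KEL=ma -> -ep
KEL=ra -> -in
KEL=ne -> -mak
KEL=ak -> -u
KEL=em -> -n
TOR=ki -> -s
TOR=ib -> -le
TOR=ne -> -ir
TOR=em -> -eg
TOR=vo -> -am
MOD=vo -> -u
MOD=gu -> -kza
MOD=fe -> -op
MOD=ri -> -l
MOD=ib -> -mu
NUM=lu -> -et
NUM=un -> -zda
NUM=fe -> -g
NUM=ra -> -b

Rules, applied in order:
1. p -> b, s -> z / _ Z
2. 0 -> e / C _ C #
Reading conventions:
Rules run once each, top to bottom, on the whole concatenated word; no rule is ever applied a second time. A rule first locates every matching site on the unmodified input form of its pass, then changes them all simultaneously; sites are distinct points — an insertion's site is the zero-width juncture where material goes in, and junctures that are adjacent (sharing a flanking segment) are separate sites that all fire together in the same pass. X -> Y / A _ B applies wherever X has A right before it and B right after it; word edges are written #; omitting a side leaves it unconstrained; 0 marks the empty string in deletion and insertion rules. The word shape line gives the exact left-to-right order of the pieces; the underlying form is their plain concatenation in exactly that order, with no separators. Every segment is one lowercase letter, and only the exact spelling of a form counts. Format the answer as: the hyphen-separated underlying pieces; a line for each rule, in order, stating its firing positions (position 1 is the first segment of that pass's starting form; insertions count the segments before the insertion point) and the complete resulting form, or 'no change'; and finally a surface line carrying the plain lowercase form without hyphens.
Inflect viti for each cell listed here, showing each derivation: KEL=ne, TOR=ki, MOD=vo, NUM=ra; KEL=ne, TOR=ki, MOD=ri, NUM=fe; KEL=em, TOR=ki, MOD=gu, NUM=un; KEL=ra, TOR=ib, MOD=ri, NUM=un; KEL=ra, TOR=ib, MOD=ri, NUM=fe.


cell KEL=ne, TOR=ki, MOD=vo, NUM=ra:
underlying: viti-s-b-mak-u
1. p -> b, s -> z / _ Z: fires at position(s) 5: vitizbmaku
2. 0 -> e / C _ C #: no change
surface: vitizbmaku

cell KEL=ne, TOR=ki, MOD=ri, NUM=fe:
underlying: viti-s-g-mak-l
1. p -> b, s -> z / _ Z: fires at position(s) 5: vitizgmakl
2. 0 -> e / C _ C #: inserts after position(s) 9: vitizgmakel
surface: vitizgmakel

cell KEL=em, TOR=ki, MOD=gu, NUM=un:
underlying: viti-s-zda-n-kza
1. p -> b, s -> z / _ Z: fires at position(s) 5: vitizzdankza
2. 0 -> e / C _ C #: no change
surface: vitizzdankza

cell KEL=ra, TOR=ib, MOD=ri, NUM=un:
underlying: viti-le-zda-in-l
1. p -> b, s -> z / _ Z: no change
2. 0 -> e / C _ C #: inserts after position(s) 11: vitilezdainel
surface: vitilezdainel

cell KEL=ra, TOR=ib, MOD=ri, NUM=fe:
underlying: viti-le-g-in-l
1. p -> b, s -> z / _ Z: no change
2. 0 -> e / C _ C #: inserts after position(s) 9: vitileginel
surface: vitileginel


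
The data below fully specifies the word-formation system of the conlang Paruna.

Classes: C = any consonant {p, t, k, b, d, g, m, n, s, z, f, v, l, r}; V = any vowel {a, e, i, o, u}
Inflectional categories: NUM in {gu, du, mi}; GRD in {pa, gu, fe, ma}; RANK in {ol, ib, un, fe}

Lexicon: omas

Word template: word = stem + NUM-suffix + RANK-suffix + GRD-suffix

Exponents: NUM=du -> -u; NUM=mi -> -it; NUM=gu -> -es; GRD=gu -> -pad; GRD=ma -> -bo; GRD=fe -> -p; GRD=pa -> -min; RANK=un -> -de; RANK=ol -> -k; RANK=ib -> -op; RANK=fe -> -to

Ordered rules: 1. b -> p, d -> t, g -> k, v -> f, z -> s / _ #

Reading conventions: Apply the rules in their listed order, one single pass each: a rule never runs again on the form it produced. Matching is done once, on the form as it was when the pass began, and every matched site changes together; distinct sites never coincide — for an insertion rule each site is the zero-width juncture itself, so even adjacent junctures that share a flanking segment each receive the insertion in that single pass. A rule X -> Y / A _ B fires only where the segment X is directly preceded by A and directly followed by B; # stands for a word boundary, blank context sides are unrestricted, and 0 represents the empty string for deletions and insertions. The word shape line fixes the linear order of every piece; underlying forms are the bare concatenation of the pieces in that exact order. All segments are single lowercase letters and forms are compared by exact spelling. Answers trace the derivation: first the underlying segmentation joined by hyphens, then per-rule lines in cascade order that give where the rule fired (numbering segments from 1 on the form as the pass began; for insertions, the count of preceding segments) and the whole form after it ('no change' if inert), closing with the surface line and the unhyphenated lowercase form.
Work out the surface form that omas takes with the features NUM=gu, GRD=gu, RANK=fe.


underlying: omas-es-to-pad
1. b -> p, d -> t, g -> k, v -> f, z -> s / _ #: fires at position(s) 11: omasestopat
surface: omasestopat


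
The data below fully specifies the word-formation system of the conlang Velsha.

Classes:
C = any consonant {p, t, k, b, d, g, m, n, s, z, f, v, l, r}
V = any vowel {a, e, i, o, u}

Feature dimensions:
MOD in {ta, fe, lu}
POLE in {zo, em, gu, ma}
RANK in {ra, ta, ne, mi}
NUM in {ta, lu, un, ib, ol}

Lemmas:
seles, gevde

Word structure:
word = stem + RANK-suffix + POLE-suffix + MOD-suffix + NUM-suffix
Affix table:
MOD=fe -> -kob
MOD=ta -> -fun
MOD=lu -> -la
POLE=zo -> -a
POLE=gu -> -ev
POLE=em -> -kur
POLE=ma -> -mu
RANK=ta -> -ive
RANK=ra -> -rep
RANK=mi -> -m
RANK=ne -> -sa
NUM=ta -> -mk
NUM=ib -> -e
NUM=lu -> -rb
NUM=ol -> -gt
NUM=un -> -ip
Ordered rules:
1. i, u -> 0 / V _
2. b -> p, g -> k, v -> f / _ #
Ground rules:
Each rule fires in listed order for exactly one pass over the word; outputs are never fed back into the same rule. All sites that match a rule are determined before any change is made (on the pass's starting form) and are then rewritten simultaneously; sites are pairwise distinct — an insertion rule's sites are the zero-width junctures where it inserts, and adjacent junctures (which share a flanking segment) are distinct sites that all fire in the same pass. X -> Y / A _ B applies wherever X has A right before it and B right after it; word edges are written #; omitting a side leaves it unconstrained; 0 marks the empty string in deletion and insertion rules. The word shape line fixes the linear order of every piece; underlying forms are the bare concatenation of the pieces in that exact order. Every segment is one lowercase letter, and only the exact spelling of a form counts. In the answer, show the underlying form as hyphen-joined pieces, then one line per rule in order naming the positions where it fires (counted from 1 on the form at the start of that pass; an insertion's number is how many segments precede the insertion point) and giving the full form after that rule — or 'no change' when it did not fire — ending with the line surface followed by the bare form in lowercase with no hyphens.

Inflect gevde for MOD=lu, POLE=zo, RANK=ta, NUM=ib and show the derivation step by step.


underlying: gevde-ive-a-la-e
1. i, u -> 0 / V _: fires at position(s) 6: gevdevealae
2. b -> p, g -> k, v -> f / _ #: no change
surface: gevdevealae


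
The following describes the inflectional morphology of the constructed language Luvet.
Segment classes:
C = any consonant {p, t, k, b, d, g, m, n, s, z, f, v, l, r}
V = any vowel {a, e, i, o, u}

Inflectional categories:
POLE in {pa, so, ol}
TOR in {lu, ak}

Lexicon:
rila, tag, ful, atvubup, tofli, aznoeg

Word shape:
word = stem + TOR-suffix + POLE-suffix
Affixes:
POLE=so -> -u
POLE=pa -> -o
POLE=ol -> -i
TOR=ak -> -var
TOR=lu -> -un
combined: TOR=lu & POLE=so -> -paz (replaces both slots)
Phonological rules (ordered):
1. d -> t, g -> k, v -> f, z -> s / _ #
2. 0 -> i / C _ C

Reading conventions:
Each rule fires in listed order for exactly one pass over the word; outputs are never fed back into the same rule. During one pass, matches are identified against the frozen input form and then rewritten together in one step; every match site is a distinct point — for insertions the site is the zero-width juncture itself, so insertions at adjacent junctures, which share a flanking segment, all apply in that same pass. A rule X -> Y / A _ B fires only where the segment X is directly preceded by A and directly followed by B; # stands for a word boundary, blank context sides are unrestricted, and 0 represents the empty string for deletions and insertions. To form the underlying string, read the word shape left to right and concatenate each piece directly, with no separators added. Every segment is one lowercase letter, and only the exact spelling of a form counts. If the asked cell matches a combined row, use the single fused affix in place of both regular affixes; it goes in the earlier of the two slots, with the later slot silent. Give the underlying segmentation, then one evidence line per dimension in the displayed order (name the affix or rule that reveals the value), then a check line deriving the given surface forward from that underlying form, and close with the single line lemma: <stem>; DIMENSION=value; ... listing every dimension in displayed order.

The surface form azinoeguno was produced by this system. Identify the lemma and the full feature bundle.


underlying: aznoeg-un-o
POLE=pa - signalled by the affix -o
TOR=lu - signalled by the affix -un
check: aznoeguno -> aznoeguno -> azinoeguno
lemma: aznoeg; POLE=pa; TOR=lu


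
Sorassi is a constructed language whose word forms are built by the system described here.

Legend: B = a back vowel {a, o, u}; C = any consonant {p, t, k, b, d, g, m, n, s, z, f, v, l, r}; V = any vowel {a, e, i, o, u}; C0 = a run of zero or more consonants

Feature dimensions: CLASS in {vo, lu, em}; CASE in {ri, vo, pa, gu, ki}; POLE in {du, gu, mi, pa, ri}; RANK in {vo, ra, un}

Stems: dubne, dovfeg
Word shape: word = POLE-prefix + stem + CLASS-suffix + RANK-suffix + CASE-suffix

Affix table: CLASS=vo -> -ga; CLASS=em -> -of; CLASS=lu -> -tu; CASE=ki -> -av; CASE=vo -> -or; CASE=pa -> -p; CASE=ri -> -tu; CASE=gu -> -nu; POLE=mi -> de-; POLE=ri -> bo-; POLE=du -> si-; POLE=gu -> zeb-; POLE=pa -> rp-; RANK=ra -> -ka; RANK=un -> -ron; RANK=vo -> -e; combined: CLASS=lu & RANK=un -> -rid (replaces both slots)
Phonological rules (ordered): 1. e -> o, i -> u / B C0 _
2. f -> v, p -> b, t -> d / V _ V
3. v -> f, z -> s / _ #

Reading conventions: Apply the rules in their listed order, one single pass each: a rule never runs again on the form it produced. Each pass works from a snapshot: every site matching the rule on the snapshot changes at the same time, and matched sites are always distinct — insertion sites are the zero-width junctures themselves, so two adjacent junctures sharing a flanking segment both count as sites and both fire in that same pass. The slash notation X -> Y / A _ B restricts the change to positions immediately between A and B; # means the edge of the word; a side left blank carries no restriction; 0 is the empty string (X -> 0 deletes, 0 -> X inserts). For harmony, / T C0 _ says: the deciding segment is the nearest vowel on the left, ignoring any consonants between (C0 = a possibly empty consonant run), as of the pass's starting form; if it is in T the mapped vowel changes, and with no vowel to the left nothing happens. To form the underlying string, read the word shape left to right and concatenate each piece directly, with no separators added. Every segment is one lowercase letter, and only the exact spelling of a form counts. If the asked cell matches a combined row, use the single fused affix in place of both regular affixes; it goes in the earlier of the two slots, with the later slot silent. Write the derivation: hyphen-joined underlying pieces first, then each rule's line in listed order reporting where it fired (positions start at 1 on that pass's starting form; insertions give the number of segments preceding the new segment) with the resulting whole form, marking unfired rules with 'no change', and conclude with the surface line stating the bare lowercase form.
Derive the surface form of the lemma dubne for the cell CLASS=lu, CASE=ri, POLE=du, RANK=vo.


underlying: si-dubne-tu-e-tu
1. e -> o, i -> u / B C0 _: fires at position(s) 7, 10: sidubnotuotu
2. f -> v, p -> b, t -> d / V _ V: fires at position(s) 8, 11: sidubnoduodu
3. v -> f, z -> s / _ #: no change
surface: sidubnoduodu


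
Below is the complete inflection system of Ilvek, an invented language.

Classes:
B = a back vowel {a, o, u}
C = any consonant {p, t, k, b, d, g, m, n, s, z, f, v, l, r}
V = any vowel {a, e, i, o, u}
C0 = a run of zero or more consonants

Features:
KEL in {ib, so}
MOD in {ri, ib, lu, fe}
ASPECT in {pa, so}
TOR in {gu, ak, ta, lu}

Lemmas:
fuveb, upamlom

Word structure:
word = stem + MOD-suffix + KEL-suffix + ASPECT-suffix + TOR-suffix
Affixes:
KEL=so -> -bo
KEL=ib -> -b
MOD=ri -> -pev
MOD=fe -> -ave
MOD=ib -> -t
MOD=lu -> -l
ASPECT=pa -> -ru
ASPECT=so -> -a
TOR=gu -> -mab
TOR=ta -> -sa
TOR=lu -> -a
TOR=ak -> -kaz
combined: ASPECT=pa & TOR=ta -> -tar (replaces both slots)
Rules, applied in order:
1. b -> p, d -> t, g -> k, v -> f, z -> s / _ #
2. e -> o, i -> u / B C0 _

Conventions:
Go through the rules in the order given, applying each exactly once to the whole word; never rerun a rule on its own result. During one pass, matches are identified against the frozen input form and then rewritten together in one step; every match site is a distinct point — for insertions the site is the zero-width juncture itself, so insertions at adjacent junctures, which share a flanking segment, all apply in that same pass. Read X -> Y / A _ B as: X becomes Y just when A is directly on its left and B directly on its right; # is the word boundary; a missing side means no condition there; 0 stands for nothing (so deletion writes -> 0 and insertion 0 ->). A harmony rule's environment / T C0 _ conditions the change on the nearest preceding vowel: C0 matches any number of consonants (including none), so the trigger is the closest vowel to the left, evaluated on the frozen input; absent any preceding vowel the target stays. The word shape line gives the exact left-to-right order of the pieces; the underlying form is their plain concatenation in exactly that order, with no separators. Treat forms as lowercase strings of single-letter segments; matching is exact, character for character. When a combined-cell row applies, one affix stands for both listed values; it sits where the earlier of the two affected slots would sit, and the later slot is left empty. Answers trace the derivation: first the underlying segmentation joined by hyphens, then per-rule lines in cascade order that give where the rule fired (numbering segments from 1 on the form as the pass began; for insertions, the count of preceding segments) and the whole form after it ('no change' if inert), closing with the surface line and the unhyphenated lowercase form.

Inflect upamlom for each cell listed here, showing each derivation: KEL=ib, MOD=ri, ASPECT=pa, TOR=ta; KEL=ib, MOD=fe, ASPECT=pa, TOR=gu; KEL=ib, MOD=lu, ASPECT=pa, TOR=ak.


cell KEL=ib, MOD=ri, ASPECT=pa, TOR=ta:
underlying: upamlom-pev-b-tar
1. b -> p, d -> t, g -> k, v -> f, z -> s / _ #: no change
2. e -> o, i -> u / B C0 _: fires at position(s) 9: upamlompovbtar
surface: upamlompovbtar

cell KEL=ib, MOD=fe, ASPECT=pa, TOR=gu:
underlying: upamlom-ave-b-ru-mab
1. b -> p, d -> t, g -> k, v -> f, z -> s / _ #: fires at position(s) 16: upamlomavebrumap
2. e -> o, i -> u / B C0 _: fires at position(s) 10: upamlomavobrumap
surface: upamlomavobrumap

cell KEL=ib, MOD=lu, ASPECT=pa, TOR=ak:
underlying: upamlom-l-b-ru-kaz
1. b -> p, d -> t, g -> k, v -> f, z -> s / _ #: fires at position(s) 14: upamlomlbrukas
2. e -> o, i -> u / B C0 _: no change
surface: upamlomlbrukas
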